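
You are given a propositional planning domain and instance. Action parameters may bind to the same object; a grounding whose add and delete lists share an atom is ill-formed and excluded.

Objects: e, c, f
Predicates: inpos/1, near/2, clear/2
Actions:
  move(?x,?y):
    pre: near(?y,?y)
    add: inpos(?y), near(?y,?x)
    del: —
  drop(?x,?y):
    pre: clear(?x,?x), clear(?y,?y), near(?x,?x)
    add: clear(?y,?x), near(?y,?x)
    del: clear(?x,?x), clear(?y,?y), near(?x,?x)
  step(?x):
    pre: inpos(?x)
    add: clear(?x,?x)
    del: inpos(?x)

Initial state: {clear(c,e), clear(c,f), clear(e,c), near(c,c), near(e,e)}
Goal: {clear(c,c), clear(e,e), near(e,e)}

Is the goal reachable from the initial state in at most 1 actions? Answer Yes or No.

1. move(e,e)  →  {clear(c,e), clear(c,f), clear(e,c), inpos(e), near(c,c), near(e,e)}
2. move(e,c)  →  {clear(c,e), clear(c,f), clear(e,c), inpos(c), inpos(e), near(c,c), near(c,e), near(e,e)}
3. step(e)  →  {clear(c,e), clear(c,f), clear(e,c), clear(e,e), inpos(c), near(c,c), near(c,e), near(e,e)}
4. step(c)  →  {clear(c,c), clear(c,e), clear(c,f), clear(e,c), clear(e,e), near(c,c), near(c,e), near(e,e)}
optimal plan length = 4; 4 > 1

No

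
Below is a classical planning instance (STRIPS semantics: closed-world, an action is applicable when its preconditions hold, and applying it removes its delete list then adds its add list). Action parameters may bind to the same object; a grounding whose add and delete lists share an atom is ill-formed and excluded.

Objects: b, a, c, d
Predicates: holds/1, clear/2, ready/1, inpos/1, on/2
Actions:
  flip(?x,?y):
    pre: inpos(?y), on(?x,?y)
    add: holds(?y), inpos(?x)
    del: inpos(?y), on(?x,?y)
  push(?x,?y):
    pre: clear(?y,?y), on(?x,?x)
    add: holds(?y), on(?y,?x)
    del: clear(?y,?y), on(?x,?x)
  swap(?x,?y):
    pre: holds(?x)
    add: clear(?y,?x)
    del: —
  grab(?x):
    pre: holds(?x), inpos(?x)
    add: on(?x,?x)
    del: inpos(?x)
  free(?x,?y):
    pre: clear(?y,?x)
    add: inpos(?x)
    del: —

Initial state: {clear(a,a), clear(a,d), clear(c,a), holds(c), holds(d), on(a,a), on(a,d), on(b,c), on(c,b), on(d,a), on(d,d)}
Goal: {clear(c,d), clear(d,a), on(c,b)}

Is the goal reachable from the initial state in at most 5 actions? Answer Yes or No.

Yes

1. push(d,a)  →  {clear(a,d), clear(c,a), holds(a), holds(c), holds(d), on(a,a), on(a,d), on(b,c), on(c,b), on(d,a)}
2. swap(a,d)  →  {clear(a,d), clear(c,a), clear(d,a), holds(a), holds(c), holds(d), on(a,a), on(a,d), on(b,c), on(c,b), on(d,a)}
3. swap(d,c)  →  {clear(a,d), clear(c,a), clear(c,d), clear(d,a), holds(a), holds(c), holds(d), on(a,a), on(a,d), on(b,c), on(c,b), on(d,a)}
optimal plan length = 3; 3 ≤ 5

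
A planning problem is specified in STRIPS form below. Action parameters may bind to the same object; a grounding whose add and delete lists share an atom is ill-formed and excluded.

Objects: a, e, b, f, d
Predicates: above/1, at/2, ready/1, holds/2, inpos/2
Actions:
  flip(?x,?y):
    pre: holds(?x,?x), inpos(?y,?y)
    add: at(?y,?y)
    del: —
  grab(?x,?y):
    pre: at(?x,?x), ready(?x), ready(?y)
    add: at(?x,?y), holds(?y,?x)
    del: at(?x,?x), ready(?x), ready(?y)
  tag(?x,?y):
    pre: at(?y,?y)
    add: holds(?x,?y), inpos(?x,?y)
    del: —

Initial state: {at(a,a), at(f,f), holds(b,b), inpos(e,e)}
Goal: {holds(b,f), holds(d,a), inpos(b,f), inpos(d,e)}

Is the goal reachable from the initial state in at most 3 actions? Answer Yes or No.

No

1. flip(b,e)  →  {at(a,a), at(e,e), at(f,f), holds(b,b), inpos(e,e)}
2. tag(b,f)  →  {at(a,a), at(e,e), at(f,f), holds(b,b), holds(b,f), inpos(b,f), inpos(e,e)}
3. tag(d,a)  →  {at(a,a), at(e,e), at(f,f), holds(b,b), holds(b,f), holds(d,a), inpos(b,f), inpos(d,a), inpos(e,e)}
4. tag(d,e)  →  {at(a,a), at(e,e), at(f,f), holds(b,b), holds(b,f), holds(d,a), holds(d,e), inpos(b,f), inpos(d,a), inpos(d,e), inpos(e,e)}
optimal plan length = 4; 4 > 3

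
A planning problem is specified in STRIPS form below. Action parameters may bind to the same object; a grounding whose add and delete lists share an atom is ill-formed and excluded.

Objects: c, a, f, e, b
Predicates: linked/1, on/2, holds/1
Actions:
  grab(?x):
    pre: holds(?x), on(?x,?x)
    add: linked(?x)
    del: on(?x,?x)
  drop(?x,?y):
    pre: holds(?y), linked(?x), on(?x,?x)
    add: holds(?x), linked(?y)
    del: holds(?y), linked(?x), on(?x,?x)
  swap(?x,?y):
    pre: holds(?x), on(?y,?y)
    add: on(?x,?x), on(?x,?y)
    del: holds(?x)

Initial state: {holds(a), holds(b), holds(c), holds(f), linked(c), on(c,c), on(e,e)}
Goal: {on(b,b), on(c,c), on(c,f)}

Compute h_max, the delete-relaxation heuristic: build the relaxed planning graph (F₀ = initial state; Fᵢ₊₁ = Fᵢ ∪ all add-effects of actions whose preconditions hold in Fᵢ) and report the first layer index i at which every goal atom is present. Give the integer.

F0 = init (7 atoms)
F1 = F0 ∪ {linked(a), linked(b), linked(f), on(a,a), on(a,c), on(a,e), on(b,b), on(b,c), on(b,e), on(c,e), on(f,c), on(f,e), on(f,f)}  (20 atoms)
F2 = F1 ∪ {on(a,b), on(a,f), on(b,a), on(b,f), on(c,a), on(c,b), on(c,f), on(f,a), on(f,b)}  (29 atoms)
goal ⊆ F2  ⇒  h_max = 2

2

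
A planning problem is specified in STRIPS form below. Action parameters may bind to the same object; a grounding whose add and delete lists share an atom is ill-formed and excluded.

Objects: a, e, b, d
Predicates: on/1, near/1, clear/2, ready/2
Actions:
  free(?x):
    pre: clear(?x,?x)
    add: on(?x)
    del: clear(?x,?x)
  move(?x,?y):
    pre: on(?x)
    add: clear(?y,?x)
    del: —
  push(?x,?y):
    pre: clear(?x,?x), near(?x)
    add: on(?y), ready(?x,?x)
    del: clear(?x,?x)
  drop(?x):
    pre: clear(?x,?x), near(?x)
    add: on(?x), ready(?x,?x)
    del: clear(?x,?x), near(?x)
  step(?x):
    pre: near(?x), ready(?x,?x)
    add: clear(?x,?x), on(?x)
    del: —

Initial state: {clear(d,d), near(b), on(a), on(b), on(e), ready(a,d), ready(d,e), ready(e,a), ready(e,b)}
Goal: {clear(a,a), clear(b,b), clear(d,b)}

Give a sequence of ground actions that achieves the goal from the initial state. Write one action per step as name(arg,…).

1. move(a,a)  →  {clear(a,a), clear(d,d), near(b), on(a), on(b), on(e), ready(a,d), ready(d,e), ready(e,a), ready(e,b)}
2. move(b,b)  →  {clear(a,a), clear(b,b), clear(d,d), near(b), on(a), on(b), on(e), ready(a,d), ready(d,e), ready(e,a), ready(e,b)}
3. move(b,d)  →  {clear(a,a), clear(b,b), clear(d,b), clear(d,d), near(b), on(a), on(b), on(e), ready(a,d), ready(d,e), ready(e,a), ready(e,b)}

move(a,a); move(b,b); move(b,d)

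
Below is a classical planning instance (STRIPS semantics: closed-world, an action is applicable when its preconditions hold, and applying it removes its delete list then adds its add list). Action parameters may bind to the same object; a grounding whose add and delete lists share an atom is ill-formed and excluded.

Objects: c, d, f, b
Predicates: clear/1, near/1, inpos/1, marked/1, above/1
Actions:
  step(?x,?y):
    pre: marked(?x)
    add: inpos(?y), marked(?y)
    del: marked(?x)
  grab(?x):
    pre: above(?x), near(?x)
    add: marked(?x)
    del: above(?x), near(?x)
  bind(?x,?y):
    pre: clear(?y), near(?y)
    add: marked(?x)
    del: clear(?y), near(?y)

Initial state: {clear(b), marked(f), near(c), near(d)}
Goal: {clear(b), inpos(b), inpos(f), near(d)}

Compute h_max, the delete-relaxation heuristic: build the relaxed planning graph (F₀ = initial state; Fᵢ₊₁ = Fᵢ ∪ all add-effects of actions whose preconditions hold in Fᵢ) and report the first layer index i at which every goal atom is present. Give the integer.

F0 = init (4 atoms)
F1 = F0 ∪ {inpos(b), inpos(c), inpos(d), marked(b), marked(c), marked(d)}  (10 atoms)
F2 = F1 ∪ {inpos(f)}  (11 atoms)
goal ⊆ F2  ⇒  h_max = 2

2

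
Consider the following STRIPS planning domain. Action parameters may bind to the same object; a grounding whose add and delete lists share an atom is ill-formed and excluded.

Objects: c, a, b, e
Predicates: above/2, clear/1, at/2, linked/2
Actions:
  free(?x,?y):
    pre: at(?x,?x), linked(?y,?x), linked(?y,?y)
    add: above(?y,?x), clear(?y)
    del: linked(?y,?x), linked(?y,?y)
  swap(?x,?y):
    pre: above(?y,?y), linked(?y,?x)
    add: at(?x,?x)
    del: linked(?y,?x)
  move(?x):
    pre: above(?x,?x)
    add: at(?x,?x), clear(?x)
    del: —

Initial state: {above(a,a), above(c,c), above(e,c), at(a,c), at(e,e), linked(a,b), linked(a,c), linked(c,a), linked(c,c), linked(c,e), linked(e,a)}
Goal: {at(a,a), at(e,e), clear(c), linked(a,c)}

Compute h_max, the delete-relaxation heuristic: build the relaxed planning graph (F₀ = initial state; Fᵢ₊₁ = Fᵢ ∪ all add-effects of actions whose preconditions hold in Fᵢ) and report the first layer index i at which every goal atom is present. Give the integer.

F0 = init (11 atoms)
F1 = F0 ∪ {above(c,e), at(a,a), at(b,b), at(c,c), clear(a), clear(c)}  (17 atoms)
goal ⊆ F1  ⇒  h_max = 1

1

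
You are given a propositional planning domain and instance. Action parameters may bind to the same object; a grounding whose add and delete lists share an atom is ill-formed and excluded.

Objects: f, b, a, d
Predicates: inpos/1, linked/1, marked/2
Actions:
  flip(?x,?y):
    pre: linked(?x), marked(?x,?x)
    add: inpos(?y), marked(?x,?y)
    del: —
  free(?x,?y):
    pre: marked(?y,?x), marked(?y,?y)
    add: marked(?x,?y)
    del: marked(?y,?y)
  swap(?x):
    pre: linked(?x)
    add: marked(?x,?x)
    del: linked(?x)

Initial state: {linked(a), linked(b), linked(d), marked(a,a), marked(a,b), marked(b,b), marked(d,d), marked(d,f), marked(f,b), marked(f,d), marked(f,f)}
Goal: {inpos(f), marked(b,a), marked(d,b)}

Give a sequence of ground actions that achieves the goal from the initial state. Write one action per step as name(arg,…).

flip(b,f); flip(b,a); flip(d,b)

1. flip(b,f)  →  {inpos(f), linked(a), linked(b), linked(d), marked(a,a), marked(a,b), marked(b,b), marked(b,f), marked(d,d), marked(d,f), marked(f,b), marked(f,d), marked(f,f)}
2. flip(b,a)  →  {inpos(a), inpos(f), linked(a), linked(b), linked(d), marked(a,a), marked(a,b), marked(b,a), marked(b,b), marked(b,f), marked(d,d), marked(d,f), marked(f,b), marked(f,d), marked(f,f)}
3. flip(d,b)  →  {inpos(a), inpos(b), inpos(f), linked(a), linked(b), linked(d), marked(a,a), marked(a,b), marked(b,a), marked(b,b), marked(b,f), marked(d,b), marked(d,d), marked(d,f), marked(f,b), marked(f,d), marked(f,f)}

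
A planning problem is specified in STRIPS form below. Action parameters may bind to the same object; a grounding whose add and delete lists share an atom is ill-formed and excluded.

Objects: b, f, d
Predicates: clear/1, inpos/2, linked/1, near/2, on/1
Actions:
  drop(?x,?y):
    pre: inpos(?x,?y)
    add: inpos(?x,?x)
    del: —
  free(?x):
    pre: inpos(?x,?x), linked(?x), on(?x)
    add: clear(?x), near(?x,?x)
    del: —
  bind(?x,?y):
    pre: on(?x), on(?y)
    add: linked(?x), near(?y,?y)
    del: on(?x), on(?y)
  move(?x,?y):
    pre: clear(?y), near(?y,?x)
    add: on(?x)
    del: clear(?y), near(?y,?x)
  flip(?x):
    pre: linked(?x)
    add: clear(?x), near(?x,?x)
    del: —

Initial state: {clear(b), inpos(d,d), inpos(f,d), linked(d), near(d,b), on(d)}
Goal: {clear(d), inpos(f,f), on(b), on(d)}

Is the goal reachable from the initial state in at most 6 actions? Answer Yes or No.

1. drop(f,d)  →  {clear(b), inpos(d,d), inpos(f,d), inpos(f,f), linked(d), near(d,b), on(d)}
2. free(d)  →  {clear(b), clear(d), inpos(d,d), inpos(f,d), inpos(f,f), linked(d), near(d,b), near(d,d), on(d)}
3. move(b,d)  →  {clear(b), inpos(d,d), inpos(f,d), inpos(f,f), linked(d), near(d,d), on(b), on(d)}
4. free(d)  →  {clear(b), clear(d), inpos(d,d), inpos(f,d), inpos(f,f), linked(d), near(d,d), on(b), on(d)}
optimal plan length = 4; 4 ≤ 6

Yes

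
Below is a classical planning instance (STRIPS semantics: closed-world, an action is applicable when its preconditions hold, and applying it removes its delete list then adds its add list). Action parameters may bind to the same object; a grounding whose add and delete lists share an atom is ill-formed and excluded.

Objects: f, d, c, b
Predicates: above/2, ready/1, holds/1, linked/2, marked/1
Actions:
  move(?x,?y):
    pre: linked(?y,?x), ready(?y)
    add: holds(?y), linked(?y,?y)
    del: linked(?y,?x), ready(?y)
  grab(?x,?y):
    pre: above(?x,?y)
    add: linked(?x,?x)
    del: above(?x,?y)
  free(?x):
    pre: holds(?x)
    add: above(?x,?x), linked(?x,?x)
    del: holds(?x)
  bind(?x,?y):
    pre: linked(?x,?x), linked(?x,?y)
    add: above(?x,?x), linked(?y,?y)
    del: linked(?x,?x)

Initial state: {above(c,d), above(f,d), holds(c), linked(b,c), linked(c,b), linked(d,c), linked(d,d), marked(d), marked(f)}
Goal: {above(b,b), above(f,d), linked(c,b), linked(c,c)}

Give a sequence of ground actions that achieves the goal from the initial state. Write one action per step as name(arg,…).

1. grab(c,d)  →  {above(f,d), holds(c), linked(b,c), linked(c,b), linked(c,c), linked(d,c), linked(d,d), marked(d), marked(f)}
2. bind(c,b)  →  {above(c,c), above(f,d), holds(c), linked(b,b), linked(b,c), linked(c,b), linked(d,c), linked(d,d), marked(d), marked(f)}
3. bind(b,c)  →  {above(b,b), above(c,c), above(f,d), holds(c), linked(b,c), linked(c,b), linked(c,c), linked(d,c), linked(d,d), marked(d), marked(f)}

grab(c,d); bind(c,b); bind(b,c)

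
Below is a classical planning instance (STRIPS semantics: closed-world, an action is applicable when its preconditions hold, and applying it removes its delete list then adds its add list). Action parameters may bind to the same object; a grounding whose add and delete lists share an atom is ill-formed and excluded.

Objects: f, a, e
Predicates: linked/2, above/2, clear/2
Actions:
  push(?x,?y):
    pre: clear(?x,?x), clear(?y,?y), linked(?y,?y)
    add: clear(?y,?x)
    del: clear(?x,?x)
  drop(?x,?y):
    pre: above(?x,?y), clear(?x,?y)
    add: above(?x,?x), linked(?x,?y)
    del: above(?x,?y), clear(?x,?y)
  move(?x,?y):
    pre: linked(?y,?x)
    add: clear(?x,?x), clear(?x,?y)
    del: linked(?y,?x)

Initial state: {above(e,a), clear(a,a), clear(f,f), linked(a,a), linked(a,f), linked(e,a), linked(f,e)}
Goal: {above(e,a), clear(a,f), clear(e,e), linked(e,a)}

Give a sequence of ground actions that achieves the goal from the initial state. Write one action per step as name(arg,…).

push(f,a); move(e,f)

1. push(f,a)  →  {above(e,a), clear(a,a), clear(a,f), linked(a,a), linked(a,f), linked(e,a), linked(f,e)}
2. move(e,f)  →  {above(e,a), clear(a,a), clear(a,f), clear(e,e), clear(e,f), linked(a,a), linked(a,f), linked(e,a)}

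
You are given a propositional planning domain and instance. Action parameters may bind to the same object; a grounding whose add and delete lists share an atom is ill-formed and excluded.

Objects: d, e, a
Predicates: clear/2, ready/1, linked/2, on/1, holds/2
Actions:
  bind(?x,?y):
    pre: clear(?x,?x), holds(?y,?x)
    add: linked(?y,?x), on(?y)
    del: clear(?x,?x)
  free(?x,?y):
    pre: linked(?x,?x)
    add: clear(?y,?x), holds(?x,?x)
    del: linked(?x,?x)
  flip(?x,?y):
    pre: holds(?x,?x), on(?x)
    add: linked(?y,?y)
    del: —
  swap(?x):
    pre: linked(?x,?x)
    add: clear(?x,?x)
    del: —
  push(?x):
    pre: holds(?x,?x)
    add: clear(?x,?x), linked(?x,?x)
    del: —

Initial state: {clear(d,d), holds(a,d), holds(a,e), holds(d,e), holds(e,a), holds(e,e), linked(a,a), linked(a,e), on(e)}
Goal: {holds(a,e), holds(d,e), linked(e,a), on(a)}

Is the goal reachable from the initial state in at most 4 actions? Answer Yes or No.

1. bind(d,a)  →  {holds(a,d), holds(a,e), holds(d,e), holds(e,a), holds(e,e), linked(a,a), linked(a,d), linked(a,e), on(a), on(e)}
2. free(a,a)  →  {clear(a,a), holds(a,a), holds(a,d), holds(a,e), holds(d,e), holds(e,a), holds(e,e), linked(a,d), linked(a,e), on(a), on(e)}
3. bind(a,e)  →  {holds(a,a), holds(a,d), holds(a,e), holds(d,e), holds(e,a), holds(e,e), linked(a,d), linked(a,e), linked(e,a), on(a), on(e)}
optimal plan length = 3; 3 ≤ 4

Yes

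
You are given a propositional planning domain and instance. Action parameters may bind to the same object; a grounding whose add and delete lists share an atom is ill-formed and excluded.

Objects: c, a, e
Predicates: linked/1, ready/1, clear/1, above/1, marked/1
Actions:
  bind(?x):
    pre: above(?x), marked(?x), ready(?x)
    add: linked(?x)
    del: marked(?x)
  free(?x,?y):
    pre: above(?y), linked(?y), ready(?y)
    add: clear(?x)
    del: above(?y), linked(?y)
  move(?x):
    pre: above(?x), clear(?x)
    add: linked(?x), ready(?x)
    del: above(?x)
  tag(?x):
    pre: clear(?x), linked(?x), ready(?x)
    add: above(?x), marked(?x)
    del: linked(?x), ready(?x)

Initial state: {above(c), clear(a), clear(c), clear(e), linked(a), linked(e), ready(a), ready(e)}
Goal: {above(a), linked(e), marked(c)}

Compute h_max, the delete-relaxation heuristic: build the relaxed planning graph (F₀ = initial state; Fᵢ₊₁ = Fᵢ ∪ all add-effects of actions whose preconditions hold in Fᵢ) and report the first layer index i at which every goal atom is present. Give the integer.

F0 = init (8 atoms)
F1 = F0 ∪ {above(a), above(e), linked(c), marked(a), marked(e), ready(c)}  (14 atoms)
F2 = F1 ∪ {marked(c)}  (15 atoms)
goal ⊆ F2  ⇒  h_max = 2

2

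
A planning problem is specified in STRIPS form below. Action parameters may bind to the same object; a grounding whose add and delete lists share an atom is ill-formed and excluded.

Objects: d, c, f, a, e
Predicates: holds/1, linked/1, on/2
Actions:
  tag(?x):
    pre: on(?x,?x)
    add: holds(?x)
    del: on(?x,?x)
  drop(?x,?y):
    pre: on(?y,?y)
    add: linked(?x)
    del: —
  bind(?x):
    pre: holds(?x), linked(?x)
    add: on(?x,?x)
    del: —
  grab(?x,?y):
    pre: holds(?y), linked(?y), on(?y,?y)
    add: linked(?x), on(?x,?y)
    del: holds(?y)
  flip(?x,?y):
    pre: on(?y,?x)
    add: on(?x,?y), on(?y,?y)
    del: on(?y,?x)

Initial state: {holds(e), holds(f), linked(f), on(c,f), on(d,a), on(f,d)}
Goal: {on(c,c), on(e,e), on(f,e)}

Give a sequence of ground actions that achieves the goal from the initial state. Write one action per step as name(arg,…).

bind(f); grab(e,f); flip(f,c); flip(f,e)

1. bind(f)  →  {holds(e), holds(f), linked(f), on(c,f), on(d,a), on(f,d), on(f,f)}
2. grab(e,f)  →  {holds(e), linked(e), linked(f), on(c,f), on(d,a), on(e,f), on(f,d), on(f,f)}
3. flip(f,c)  →  {holds(e), linked(e), linked(f), on(c,c), on(d,a), on(e,f), on(f,c), on(f,d), on(f,f)}
4. flip(f,e)  →  {holds(e), linked(e), linked(f), on(c,c), on(d,a), on(e,e), on(f,c), on(f,d), on(f,e), on(f,f)}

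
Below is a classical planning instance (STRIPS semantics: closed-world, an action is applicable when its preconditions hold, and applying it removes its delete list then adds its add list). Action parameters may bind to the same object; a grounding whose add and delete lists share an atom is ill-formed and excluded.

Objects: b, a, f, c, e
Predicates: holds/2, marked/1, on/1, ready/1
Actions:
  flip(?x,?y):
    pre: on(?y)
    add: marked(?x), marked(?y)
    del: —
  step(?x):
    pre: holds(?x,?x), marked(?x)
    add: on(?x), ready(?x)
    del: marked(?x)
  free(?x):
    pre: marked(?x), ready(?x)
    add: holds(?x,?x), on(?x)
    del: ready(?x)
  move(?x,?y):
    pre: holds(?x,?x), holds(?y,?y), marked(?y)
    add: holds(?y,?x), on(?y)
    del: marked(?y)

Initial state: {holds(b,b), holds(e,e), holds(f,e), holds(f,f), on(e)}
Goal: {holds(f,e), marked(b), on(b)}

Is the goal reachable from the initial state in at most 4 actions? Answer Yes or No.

1. flip(b,e)  →  {holds(b,b), holds(e,e), holds(f,e), holds(f,f), marked(b), marked(e), on(e)}
2. step(b)  →  {holds(b,b), holds(e,e), holds(f,e), holds(f,f), marked(e), on(b), on(e), ready(b)}
3. flip(b,b)  →  {holds(b,b), holds(e,e), holds(f,e), holds(f,f), marked(b), marked(e), on(b), on(e), ready(b)}
optimal plan length = 3; 3 ≤ 4

Yes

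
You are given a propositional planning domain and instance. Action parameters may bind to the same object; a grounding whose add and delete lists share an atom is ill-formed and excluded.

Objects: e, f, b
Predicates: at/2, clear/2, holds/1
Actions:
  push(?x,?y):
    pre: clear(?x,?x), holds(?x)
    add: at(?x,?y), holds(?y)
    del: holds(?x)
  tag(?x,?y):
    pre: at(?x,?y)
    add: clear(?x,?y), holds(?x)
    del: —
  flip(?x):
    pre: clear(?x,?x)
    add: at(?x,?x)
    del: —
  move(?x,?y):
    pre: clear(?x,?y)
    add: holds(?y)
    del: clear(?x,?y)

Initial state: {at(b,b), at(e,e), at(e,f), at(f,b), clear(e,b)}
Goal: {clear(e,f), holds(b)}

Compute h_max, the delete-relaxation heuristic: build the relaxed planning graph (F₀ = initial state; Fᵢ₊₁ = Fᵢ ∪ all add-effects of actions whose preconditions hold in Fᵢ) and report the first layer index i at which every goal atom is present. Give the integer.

F0 = init (5 atoms)
F1 = F0 ∪ {clear(b,b), clear(e,e), clear(e,f), clear(f,b), holds(b), holds(e), holds(f)}  (12 atoms)
goal ⊆ F1  ⇒  h_max = 1

1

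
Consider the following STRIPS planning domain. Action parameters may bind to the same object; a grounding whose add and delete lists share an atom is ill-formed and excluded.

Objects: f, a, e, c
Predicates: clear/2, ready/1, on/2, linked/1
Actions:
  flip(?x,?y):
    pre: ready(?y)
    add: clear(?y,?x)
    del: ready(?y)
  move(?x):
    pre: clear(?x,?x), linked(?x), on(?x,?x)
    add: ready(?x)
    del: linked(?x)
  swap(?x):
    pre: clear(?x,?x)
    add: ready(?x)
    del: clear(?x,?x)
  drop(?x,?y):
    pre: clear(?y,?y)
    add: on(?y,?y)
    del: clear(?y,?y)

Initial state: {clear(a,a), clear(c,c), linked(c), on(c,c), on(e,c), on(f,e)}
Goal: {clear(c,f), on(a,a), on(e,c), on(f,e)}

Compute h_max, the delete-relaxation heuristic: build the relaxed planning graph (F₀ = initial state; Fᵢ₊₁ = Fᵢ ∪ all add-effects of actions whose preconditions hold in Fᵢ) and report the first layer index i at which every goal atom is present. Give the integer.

2

F0 = init (6 atoms)
F1 = F0 ∪ {on(a,a), ready(a), ready(c)}  (9 atoms)
F2 = F1 ∪ {clear(a,c), clear(a,e), clear(a,f), clear(c,a), clear(c,e), clear(c,f)}  (15 atoms)
goal ⊆ F2  ⇒  h_max = 2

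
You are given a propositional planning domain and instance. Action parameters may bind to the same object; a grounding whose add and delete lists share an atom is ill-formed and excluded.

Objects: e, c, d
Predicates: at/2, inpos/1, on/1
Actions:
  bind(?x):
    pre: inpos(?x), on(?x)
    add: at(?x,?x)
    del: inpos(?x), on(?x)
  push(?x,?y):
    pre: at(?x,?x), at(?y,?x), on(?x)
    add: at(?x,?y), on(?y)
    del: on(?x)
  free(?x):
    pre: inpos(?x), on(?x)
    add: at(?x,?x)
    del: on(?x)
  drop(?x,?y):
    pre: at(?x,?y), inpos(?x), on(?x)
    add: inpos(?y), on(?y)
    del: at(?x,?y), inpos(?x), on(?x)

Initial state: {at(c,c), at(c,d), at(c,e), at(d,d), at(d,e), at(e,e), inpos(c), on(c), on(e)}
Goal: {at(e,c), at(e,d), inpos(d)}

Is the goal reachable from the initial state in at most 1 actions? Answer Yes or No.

1. push(e,d)  →  {at(c,c), at(c,d), at(c,e), at(d,d), at(d,e), at(e,d), at(e,e), inpos(c), on(c), on(d)}
2. push(d,e)  →  {at(c,c), at(c,d), at(c,e), at(d,d), at(d,e), at(e,d), at(e,e), inpos(c), on(c), on(e)}
3. push(e,c)  →  {at(c,c), at(c,d), at(c,e), at(d,d), at(d,e), at(e,c), at(e,d), at(e,e), inpos(c), on(c)}
4. drop(c,d)  →  {at(c,c), at(c,e), at(d,d), at(d,e), at(e,c), at(e,d), at(e,e), inpos(d), on(d)}
optimal plan length = 4; 4 > 1

No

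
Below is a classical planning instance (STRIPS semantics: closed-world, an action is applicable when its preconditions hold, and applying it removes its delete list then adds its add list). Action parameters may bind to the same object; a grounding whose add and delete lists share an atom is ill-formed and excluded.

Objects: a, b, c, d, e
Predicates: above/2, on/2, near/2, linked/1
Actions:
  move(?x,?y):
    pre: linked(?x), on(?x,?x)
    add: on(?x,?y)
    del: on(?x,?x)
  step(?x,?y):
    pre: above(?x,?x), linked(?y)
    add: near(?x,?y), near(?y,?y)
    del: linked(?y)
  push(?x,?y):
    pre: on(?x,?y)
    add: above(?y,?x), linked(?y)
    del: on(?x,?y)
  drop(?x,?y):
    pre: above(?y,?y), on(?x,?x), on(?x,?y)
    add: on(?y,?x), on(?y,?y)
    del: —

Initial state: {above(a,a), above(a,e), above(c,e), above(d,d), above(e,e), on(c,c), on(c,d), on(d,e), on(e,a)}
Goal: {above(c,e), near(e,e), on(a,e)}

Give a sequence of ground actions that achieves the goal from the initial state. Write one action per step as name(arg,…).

drop(c,d); drop(d,e); push(d,e); step(a,e); drop(e,a)

1. drop(c,d)  →  {above(a,a), above(a,e), above(c,e), above(d,d), above(e,e), on(c,c), on(c,d), on(d,c), on(d,d), on(d,e), on(e,a)}
2. drop(d,e)  →  {above(a,a), above(a,e), above(c,e), above(d,d), above(e,e), on(c,c), on(c,d), on(d,c), on(d,d), on(d,e), on(e,a), on(e,d), on(e,e)}
3. push(d,e)  →  {above(a,a), above(a,e), above(c,e), above(d,d), above(e,d), above(e,e), linked(e), on(c,c), on(c,d), on(d,c), on(d,d), on(e,a), on(e,d), on(e,e)}
4. step(a,e)  →  {above(a,a), above(a,e), above(c,e), above(d,d), above(e,d), above(e,e), near(a,e), near(e,e), on(c,c), on(c,d), on(d,c), on(d,d), on(e,a), on(e,d), on(e,e)}
5. drop(e,a)  →  {above(a,a), above(a,e), above(c,e), above(d,d), above(e,d), above(e,e), near(a,e), near(e,e), on(a,a), on(a,e), on(c,c), on(c,d), on(d,c), on(d,d), on(e,a), on(e,d), on(e,e)}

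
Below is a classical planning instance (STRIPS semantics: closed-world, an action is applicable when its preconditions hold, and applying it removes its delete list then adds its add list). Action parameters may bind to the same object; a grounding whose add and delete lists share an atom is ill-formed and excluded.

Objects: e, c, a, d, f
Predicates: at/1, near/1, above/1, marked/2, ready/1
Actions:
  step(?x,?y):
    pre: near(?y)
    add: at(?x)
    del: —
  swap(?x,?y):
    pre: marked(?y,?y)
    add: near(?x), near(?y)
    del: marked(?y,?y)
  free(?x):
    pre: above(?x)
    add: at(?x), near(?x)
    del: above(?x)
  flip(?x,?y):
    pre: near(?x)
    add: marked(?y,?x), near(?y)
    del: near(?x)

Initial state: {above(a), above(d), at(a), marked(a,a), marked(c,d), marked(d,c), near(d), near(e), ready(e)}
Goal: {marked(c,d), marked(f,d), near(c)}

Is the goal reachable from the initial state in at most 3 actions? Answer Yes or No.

Yes

1. swap(c,a)  →  {above(a), above(d), at(a), marked(c,d), marked(d,c), near(a), near(c), near(d), near(e), ready(e)}
2. flip(d,f)  →  {above(a), above(d), at(a), marked(c,d), marked(d,c), marked(f,d), near(a), near(c), near(e), near(f), ready(e)}
optimal plan length = 2; 2 ≤ 3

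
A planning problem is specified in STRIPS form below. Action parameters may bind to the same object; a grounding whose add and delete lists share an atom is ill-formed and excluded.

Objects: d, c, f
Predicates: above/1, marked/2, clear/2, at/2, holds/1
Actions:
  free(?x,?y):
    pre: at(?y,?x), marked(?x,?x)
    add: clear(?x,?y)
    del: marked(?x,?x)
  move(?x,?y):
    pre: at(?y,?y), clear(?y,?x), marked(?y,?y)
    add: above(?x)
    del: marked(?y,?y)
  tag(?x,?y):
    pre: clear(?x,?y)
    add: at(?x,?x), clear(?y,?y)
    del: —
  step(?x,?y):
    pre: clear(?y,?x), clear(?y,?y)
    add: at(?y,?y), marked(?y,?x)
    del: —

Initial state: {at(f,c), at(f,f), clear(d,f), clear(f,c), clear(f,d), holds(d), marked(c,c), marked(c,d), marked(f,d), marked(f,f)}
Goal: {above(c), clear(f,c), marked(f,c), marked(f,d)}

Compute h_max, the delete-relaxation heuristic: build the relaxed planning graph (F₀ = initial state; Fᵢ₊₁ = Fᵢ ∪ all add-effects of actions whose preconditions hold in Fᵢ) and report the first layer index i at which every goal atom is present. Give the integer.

2

F0 = init (10 atoms)
F1 = F0 ∪ {above(c), above(d), at(d,d), clear(c,c), clear(c,f), clear(d,d), clear(f,f)}  (17 atoms)
F2 = F1 ∪ {above(f), at(c,c), marked(c,f), marked(d,d), marked(d,f), marked(f,c)}  (23 atoms)
goal ⊆ F2  ⇒  h_max = 2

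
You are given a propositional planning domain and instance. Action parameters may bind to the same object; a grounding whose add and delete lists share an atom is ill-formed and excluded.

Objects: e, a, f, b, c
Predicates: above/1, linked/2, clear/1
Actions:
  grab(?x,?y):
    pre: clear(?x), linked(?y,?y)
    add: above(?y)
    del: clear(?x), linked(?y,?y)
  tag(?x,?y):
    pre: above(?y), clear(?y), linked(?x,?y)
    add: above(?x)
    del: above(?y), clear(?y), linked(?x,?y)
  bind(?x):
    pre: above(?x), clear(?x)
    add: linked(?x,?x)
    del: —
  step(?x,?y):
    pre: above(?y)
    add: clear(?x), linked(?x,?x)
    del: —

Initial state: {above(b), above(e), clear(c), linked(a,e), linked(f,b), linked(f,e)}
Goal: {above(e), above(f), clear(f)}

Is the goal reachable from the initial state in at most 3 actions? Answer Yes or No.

1. step(f,e)  →  {above(b), above(e), clear(c), clear(f), linked(a,e), linked(f,b), linked(f,e), linked(f,f)}
2. grab(c,f)  →  {above(b), above(e), above(f), clear(f), linked(a,e), linked(f,b), linked(f,e)}
optimal plan length = 2; 2 ≤ 3

Yes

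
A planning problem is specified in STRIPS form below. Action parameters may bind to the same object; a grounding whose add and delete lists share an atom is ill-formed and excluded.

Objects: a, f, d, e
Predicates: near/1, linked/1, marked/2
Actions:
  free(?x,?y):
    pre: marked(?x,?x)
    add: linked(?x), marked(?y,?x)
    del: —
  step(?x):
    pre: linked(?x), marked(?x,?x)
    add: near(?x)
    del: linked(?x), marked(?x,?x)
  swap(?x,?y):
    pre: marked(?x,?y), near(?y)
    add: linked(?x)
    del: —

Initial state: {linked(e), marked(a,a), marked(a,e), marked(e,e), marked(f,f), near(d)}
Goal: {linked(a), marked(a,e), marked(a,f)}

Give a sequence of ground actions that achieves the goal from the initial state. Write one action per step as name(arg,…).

1. free(a,a)  →  {linked(a), linked(e), marked(a,a), marked(a,e), marked(e,e), marked(f,f), near(d)}
2. free(f,a)  →  {linked(a), linked(e), linked(f), marked(a,a), marked(a,e), marked(a,f), marked(e,e), marked(f,f), near(d)}

free(a,a); free(f,a)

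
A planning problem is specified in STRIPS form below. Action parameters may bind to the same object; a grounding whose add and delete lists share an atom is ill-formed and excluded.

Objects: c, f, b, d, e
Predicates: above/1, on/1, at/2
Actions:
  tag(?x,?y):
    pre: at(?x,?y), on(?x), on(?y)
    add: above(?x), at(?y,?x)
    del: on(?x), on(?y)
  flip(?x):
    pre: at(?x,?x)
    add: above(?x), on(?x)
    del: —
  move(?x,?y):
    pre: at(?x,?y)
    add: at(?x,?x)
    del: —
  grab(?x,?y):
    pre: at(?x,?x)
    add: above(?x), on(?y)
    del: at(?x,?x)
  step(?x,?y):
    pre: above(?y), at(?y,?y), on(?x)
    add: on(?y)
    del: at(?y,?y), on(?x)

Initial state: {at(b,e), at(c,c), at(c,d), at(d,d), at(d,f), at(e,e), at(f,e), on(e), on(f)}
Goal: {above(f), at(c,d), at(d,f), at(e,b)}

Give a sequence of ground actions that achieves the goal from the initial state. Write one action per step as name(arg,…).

move(f,e); grab(f,b); tag(b,e)

1. move(f,e)  →  {at(b,e), at(c,c), at(c,d), at(d,d), at(d,f), at(e,e), at(f,e), at(f,f), on(e), on(f)}
2. grab(f,b)  →  {above(f), at(b,e), at(c,c), at(c,d), at(d,d), at(d,f), at(e,e), at(f,e), on(b), on(e), on(f)}
3. tag(b,e)  →  {above(b), above(f), at(b,e), at(c,c), at(c,d), at(d,d), at(d,f), at(e,b), at(e,e), at(f,e), on(f)}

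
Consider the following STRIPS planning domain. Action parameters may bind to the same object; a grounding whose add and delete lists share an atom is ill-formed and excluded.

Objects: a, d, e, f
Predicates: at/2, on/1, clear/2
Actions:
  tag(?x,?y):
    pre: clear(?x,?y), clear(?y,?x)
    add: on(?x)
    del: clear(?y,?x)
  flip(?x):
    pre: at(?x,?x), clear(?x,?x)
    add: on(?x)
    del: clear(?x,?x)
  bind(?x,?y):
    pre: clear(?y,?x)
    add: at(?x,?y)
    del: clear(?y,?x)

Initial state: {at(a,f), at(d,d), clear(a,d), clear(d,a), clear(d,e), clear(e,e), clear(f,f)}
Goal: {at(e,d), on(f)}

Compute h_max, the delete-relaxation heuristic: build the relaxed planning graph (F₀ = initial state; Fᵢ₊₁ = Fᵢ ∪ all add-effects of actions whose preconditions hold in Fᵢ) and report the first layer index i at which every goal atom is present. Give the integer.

F0 = init (7 atoms)
F1 = F0 ∪ {at(a,d), at(d,a), at(e,d), at(e,e), at(f,f), on(a), on(d), on(e), on(f)}  (16 atoms)
goal ⊆ F1  ⇒  h_max = 1

1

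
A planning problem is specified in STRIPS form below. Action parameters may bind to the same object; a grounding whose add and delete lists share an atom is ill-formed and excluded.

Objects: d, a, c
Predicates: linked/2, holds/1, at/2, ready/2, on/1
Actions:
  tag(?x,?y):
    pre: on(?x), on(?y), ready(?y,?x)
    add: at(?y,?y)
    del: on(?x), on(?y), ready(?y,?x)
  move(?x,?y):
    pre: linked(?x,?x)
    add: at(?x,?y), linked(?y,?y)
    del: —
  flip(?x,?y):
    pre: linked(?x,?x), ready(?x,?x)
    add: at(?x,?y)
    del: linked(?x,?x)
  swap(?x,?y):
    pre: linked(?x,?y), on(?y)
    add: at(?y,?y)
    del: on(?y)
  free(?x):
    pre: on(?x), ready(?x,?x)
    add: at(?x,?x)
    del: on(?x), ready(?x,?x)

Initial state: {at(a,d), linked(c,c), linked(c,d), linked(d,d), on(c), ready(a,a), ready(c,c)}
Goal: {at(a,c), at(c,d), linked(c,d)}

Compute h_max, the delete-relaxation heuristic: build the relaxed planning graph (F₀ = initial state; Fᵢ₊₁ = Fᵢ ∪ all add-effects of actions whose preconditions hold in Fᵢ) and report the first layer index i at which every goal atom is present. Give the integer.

F0 = init (7 atoms)
F1 = F0 ∪ {at(c,a), at(c,c), at(c,d), at(d,a), at(d,c), at(d,d), linked(a,a)}  (14 atoms)
F2 = F1 ∪ {at(a,a), at(a,c)}  (16 atoms)
goal ⊆ F2  ⇒  h_max = 2

2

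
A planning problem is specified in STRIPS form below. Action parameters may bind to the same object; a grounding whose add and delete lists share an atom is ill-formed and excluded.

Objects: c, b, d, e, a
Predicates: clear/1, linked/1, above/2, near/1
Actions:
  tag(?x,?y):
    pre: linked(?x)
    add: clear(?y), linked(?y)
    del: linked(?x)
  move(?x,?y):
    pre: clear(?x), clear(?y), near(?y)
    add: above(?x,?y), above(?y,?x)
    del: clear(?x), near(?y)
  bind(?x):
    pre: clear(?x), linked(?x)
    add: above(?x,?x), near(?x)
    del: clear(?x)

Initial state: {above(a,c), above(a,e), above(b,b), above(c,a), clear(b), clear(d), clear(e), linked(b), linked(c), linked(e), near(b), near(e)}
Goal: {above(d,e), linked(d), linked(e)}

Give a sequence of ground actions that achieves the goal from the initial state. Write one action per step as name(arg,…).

tag(c,d); move(d,e)

1. tag(c,d)  →  {above(a,c), above(a,e), above(b,b), above(c,a), clear(b), clear(d), clear(e), linked(b), linked(d), linked(e), near(b), near(e)}
2. move(d,e)  →  {above(a,c), above(a,e), above(b,b), above(c,a), above(d,e), above(e,d), clear(b), clear(e), linked(b), linked(d), linked(e), near(b)}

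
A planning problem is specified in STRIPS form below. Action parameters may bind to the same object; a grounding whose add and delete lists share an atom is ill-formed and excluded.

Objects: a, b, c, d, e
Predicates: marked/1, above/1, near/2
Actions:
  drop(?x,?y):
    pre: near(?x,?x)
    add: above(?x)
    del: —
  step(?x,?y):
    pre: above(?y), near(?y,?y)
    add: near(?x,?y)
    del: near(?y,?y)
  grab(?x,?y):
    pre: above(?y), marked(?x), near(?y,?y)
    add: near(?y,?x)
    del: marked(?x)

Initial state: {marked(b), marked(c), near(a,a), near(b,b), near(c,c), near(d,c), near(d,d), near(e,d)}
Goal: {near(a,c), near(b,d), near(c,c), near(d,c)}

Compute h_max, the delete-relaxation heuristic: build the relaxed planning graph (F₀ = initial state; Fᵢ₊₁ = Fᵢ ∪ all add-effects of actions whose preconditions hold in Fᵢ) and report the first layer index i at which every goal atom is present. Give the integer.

F0 = init (8 atoms)
F1 = F0 ∪ {above(a), above(b), above(c), above(d)}  (12 atoms)
F2 = F1 ∪ {near(a,b), near(a,c), near(a,d), near(b,a), near(b,c), near(b,d), near(c,a), near(c,b), near(c,d), near(d,a), near(d,b), near(e,a), near(e,b), near(e,c)}  (26 atoms)
goal ⊆ F2  ⇒  h_max = 2

2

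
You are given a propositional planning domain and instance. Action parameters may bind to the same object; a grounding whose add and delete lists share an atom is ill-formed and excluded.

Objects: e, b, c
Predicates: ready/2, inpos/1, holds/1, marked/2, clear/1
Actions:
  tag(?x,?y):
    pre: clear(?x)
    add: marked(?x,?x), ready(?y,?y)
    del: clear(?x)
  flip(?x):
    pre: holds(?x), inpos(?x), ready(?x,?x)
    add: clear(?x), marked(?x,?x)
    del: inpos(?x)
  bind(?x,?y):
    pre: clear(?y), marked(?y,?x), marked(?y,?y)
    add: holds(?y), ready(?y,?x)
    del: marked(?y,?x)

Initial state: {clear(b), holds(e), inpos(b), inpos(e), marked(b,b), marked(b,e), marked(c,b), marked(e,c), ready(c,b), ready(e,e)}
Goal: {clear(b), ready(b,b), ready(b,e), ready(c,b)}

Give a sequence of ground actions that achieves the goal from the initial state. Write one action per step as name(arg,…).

1. bind(e,b)  →  {clear(b), holds(b), holds(e), inpos(b), inpos(e), marked(b,b), marked(c,b), marked(e,c), ready(b,e), ready(c,b), ready(e,e)}
2. bind(b,b)  →  {clear(b), holds(b), holds(e), inpos(b), inpos(e), marked(c,b), marked(e,c), ready(b,b), ready(b,e), ready(c,b), ready(e,e)}

bind(e,b); bind(b,b)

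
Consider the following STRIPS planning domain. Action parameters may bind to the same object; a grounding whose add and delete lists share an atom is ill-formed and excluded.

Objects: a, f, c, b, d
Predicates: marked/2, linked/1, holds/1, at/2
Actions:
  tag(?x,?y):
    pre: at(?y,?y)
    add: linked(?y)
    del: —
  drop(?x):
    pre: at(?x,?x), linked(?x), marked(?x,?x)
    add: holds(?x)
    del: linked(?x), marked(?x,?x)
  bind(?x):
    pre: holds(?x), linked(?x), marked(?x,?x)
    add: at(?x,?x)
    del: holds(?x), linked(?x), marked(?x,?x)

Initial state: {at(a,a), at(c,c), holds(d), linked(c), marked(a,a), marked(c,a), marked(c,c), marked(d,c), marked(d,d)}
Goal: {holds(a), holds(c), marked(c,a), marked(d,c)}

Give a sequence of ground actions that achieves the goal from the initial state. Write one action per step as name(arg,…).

tag(a,a); drop(a); drop(c)

1. tag(a,a)  →  {at(a,a), at(c,c), holds(d), linked(a), linked(c), marked(a,a), marked(c,a), marked(c,c), marked(d,c), marked(d,d)}
2. drop(a)  →  {at(a,a), at(c,c), holds(a), holds(d), linked(c), marked(c,a), marked(c,c), marked(d,c), marked(d,d)}
3. drop(c)  →  {at(a,a), at(c,c), holds(a), holds(c), holds(d), marked(c,a), marked(d,c), marked(d,d)}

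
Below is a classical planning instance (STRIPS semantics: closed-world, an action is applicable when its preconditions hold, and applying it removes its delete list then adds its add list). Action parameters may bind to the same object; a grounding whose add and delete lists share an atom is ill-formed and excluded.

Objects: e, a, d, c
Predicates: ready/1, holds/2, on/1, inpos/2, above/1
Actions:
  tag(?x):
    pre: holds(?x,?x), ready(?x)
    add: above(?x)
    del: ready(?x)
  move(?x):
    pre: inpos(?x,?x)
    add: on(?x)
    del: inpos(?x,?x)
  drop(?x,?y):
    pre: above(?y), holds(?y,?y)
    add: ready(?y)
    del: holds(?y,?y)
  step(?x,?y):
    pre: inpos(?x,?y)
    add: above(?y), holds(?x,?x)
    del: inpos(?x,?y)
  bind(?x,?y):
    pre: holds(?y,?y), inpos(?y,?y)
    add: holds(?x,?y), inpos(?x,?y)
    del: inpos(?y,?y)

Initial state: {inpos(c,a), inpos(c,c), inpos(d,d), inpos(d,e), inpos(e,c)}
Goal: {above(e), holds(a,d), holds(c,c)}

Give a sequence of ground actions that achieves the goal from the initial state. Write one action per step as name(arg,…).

step(d,e); step(c,a); bind(a,d)

1. step(d,e)  →  {above(e), holds(d,d), inpos(c,a), inpos(c,c), inpos(d,d), inpos(e,c)}
2. step(c,a)  →  {above(a), above(e), holds(c,c), holds(d,d), inpos(c,c), inpos(d,d), inpos(e,c)}
3. bind(a,d)  →  {above(a), above(e), holds(a,d), holds(c,c), holds(d,d), inpos(a,d), inpos(c,c), inpos(e,c)}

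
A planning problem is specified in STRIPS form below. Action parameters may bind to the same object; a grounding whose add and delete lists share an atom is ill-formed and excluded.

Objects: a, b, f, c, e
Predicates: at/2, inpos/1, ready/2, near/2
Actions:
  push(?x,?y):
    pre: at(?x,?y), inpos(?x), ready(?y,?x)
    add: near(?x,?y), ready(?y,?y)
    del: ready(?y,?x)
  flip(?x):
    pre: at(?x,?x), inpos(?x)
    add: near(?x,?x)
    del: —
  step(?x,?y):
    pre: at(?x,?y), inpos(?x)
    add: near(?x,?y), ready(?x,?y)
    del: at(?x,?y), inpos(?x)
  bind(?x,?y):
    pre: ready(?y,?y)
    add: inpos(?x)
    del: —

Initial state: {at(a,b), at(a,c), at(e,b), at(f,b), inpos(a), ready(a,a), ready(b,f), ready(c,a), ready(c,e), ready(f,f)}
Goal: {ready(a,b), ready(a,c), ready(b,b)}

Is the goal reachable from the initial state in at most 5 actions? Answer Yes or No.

1. step(a,b)  →  {at(a,c), at(e,b), at(f,b), near(a,b), ready(a,a), ready(a,b), ready(b,f), ready(c,a), ready(c,e), ready(f,f)}
2. bind(a,a)  →  {at(a,c), at(e,b), at(f,b), inpos(a), near(a,b), ready(a,a), ready(a,b), ready(b,f), ready(c,a), ready(c,e), ready(f,f)}
3. step(a,c)  →  {at(e,b), at(f,b), near(a,b), near(a,c), ready(a,a), ready(a,b), ready(a,c), ready(b,f), ready(c,a), ready(c,e), ready(f,f)}
4. bind(f,a)  →  {at(e,b), at(f,b), inpos(f), near(a,b), near(a,c), ready(a,a), ready(a,b), ready(a,c), ready(b,f), ready(c,a), ready(c,e), ready(f,f)}
5. push(f,b)  →  {at(e,b), at(f,b), inpos(f), near(a,b), near(a,c), near(f,b), ready(a,a), ready(a,b), ready(a,c), ready(b,b), ready(c,a), ready(c,e), ready(f,f)}
optimal plan length = 5; 5 ≤ 5

Yes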